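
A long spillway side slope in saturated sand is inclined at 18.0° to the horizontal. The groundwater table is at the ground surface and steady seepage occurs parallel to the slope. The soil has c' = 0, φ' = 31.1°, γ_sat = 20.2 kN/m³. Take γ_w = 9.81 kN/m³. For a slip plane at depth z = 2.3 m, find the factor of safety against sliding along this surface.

FS = 0.95

With seepage parallel to the slope and the water table at the surface, the effective normal stress on the slip plane uses the buoyant unit weight γ' = γ_sat − γ_w while the driving shear stress uses γ_sat:
FS = [c' + γ' z cos²β tanφ'] / [γ_sat z sinβ cosβ]
(For c' = 0 this reduces to FS = (γ'/γ_sat)·tanφ'/tanβ.)
γ' = 20.2 − 9.81 = 10.39 kN/m³
Numerator = 0.0 + 10.39·2.3·cos²18.0°·tan31.1° = 0.0 + 10.39·2.3·0.9045·0.6032 = 13.039 kPa
Denominator = 20.2·2.3·sin18.0°·cos18.0° = 20.2·2.3·0.3090·0.9511 = 13.654 kPa
FS = 13.039 / 13.654 = 0.955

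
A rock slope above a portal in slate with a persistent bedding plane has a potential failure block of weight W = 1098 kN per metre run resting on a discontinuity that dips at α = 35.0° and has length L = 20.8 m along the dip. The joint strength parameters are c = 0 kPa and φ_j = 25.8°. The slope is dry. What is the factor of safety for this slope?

Resolving the block weight along and normal to the plane and applying the Mohr–Coulomb strength on the joint:
N' = W cosα = 1098·cos35.0° = 899.4 kN/m
Driving force T = W sinα = 1098·sin35.0° = 629.8 kN/m
Resisting force R = c·L + N'·tanφ_j = 0·20.8 + 899.4·tan25.8° = 0.0 + 434.8 = 434.8 kN/m
FS = R / T = 434.8 / 629.8 = 0.690

FS = 0.69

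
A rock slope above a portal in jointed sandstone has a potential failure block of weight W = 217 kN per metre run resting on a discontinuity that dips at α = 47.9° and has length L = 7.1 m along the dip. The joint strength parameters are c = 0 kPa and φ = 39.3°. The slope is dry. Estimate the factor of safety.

FS = 0.74

Resolving the block weight along and normal to the plane and applying the Mohr–Coulomb strength on the joint:
N' = W cosα = 217·cos47.9° = 145.5 kN/m
Driving force T = W sinα = 217·sin47.9° = 161.0 kN/m
Resisting force R = c·L + N'·tanφ = 0·7.1 + 145.5·tan39.3° = 0.0 + 119.1 = 119.1 kN/m
FS = R / T = 119.1 / 161.0 = 0.740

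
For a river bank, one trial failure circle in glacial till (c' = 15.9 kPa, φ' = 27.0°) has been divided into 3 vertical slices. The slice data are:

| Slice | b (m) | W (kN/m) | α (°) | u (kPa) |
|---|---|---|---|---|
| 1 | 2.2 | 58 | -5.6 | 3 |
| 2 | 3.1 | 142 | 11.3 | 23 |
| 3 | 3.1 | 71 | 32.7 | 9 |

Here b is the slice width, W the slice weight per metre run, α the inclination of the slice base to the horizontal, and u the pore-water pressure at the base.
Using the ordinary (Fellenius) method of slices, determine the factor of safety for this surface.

Ordinary method of slices: FS = Σ[c'·Δl_i + (W_i cosα_i − u_i·Δl_i)·tanφ'] / Σ W_i sinα_i, with Δl_i = b_i / cosα_i.
Slice 1: Δl = 2.2/cos(-5.6°) = 2.211 m; N'_1 = 58·cos(-5.6°) − 3·2.211 = 51.1; c'Δl = 35.15; W sinα = -5.7
Slice 2: Δl = 3.1/cos11.3° = 3.161 m; N'_2 = 142·cos11.3° − 23·3.161 = 66.5; c'Δl = 50.26; W sinα = 27.8
Slice 3: Δl = 3.1/cos32.7° = 3.684 m; N'_3 = 71·cos32.7° − 9·3.684 = 26.6; c'Δl = 58.57; W sinα = 38.4
Σc'Δl = 144.0 kN/m; ΣN' = 144.2 kN/m; ΣW sinα = 60.5 kN/m
Resisting = 144.0 + 144.2·tan27.0° = 144.0 + 73.5 = 217.5 kN/m
FS = 217.5 / 60.5 = 3.593

FS = 3.59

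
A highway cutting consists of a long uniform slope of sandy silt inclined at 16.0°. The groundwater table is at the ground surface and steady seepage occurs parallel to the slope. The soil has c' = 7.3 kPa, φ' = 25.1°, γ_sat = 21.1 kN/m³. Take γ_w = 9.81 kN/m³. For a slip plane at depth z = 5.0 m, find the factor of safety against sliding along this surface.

With seepage parallel to the slope and the water table at the surface, the effective normal stress on the slip plane uses the buoyant unit weight γ' = γ_sat − γ_w while the driving shear stress uses γ_sat:
FS = [c' + γ' z cos²β tanφ'] / [γ_sat z sinβ cosβ]
γ' = 21.1 − 9.81 = 11.29 kN/m³
Numerator = 7.3 + 11.29·5.0·cos²16.0°·tan25.1° = 7.3 + 11.29·5.0·0.9240·0.4684 = 31.734 kPa
Denominator = 21.1·5.0·sin16.0°·cos16.0° = 21.1·5.0·0.2756·0.9613 = 27.953 kPa
FS = 31.734 / 27.953 = 1.135

FS = 1.14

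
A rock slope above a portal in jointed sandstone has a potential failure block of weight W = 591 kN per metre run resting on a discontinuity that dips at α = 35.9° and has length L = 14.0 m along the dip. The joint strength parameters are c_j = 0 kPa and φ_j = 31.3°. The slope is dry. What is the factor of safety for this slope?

Resolving the block weight along and normal to the plane and applying the Mohr–Coulomb strength on the joint:
N' = W cosα = 591·cos35.9° = 478.7 kN/m
Driving force T = W sinα = 591·sin35.9° = 346.5 kN/m
Resisting force R = c_j·L + N'·tanφ_j = 0·14.0 + 478.7·tan31.3° = 0.0 + 291.1 = 291.1 kN/m
FS = R / T = 291.1 / 346.5 = 0.840

FS = 0.84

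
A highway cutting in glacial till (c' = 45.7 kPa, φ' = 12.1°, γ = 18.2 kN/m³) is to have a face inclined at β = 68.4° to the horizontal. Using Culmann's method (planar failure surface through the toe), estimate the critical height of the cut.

Culmann's analysis gives the critical failure plane at α_cr = (β + φ')/2 = (68.4 + 12.1)/2 = 40.2°, and the critical height
H_c = (4c'/γ) · sinβ cosφ' / [1 − cos(β − φ')]
    = (4·45.7/18.2) · sin68.4°·cos12.1° / [1 − cos(56.3°)]
    = 10.044 · 0.9298·0.9778 / [1 − 0.5548]
    = 10.044 · 0.9091 / 0.4452
    = 20.51 m

H_c = 20.51 m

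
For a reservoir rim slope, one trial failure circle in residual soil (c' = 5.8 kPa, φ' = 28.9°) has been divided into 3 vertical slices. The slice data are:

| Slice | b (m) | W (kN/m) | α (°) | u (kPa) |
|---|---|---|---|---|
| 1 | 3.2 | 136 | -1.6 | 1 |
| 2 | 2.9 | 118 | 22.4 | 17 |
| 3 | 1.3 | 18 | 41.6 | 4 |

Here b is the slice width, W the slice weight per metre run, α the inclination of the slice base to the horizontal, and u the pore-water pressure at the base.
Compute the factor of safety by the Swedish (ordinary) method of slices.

Ordinary method of slices: FS = Σ[c'·Δl_i + (W_i cosα_i − u_i·Δl_i)·tanφ'] / Σ W_i sinα_i, with Δl_i = b_i / cosα_i.
Slice 1: Δl = 3.2/cos(-1.6°) = 3.201 m; N'_1 = 136·cos(-1.6°) − 1·3.201 = 132.7; c'Δl = 18.57; W sinα = -3.8
Slice 2: Δl = 2.9/cos22.4° = 3.137 m; N'_2 = 118·cos22.4° − 17·3.137 = 55.8; c'Δl = 18.19; W sinα = 45.0
Slice 3: Δl = 1.3/cos41.6° = 1.738 m; N'_3 = 18·cos41.6° − 4·1.738 = 6.5; c'Δl = 10.08; W sinα = 12.0
Σc'Δl = 46.8 kN/m; ΣN' = 195.0 kN/m; ΣW sinα = 53.1 kN/m
Resisting = 46.8 + 195.0·tan28.9° = 46.8 + 107.7 = 154.5 kN/m
FS = 154.5 / 53.1 = 2.909

FS = 2.91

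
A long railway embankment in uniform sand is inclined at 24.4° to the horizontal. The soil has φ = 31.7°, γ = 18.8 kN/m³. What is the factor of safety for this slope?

For a dry cohesionless infinite slope the factor of safety is FS = tanφ / tanβ.
FS = tan31.7° / tan24.4° = 0.6176 / 0.4536 = 1.362

FS = 1.36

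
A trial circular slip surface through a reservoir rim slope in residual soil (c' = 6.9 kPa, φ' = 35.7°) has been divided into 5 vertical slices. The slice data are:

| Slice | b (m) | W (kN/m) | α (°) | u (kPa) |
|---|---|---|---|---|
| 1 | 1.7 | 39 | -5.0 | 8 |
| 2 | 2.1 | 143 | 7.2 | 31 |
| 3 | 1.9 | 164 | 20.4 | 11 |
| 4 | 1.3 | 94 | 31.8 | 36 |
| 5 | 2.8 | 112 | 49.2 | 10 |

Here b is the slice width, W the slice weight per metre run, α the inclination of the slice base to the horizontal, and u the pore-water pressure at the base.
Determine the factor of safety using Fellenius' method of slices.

Ordinary method of slices: FS = Σ[c'·Δl_i + (W_i cosα_i − u_i·Δl_i)·tanφ'] / Σ W_i sinα_i, with Δl_i = b_i / cosα_i.
Slice 1: Δl = 1.7/cos(-5.0°) = 1.706 m; N'_1 = 39·cos(-5.0°) − 8·1.706 = 25.2; c'Δl = 11.77; W sinα = -3.4
Slice 2: Δl = 2.1/cos7.2° = 2.117 m; N'_2 = 143·cos7.2° − 31·2.117 = 76.3; c'Δl = 14.61; W sinα = 17.9
Slice 3: Δl = 1.9/cos20.4° = 2.027 m; N'_3 = 164·cos20.4° − 11·2.027 = 131.4; c'Δl = 13.99; W sinα = 57.2
Slice 4: Δl = 1.3/cos31.8° = 1.530 m; N'_4 = 94·cos31.8° − 36·1.530 = 24.8; c'Δl = 10.55; W sinα = 49.5
Slice 5: Δl = 2.8/cos49.2° = 4.285 m; N'_5 = 112·cos49.2° − 10·4.285 = 30.3; c'Δl = 29.57; W sinα = 84.8
Σc'Δl = 80.5 kN/m; ΣN' = 288.0 kN/m; ΣW sinα = 206.0 kN/m
Resisting = 80.5 + 288.0·tan35.7° = 80.5 + 207.0 = 287.5 kN/m
FS = 287.5 / 206.0 = 1.395

FS = 1.40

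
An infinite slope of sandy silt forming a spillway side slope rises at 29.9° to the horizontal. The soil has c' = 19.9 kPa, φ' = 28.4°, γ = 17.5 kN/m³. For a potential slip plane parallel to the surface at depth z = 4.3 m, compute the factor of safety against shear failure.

FS = 1.55

For an infinite slope with a slip plane parallel to the surface (no pore pressure): FS = [c' + γz cos²β tanφ'] / [γz sinβ cosβ].
γz = 17.5·4.3 = 75.25 kN/m²
Numerator = 19.9 + 75.25·cos²29.9°·tan28.4° = 19.9 + 75.25·0.7515·0.5407 = 50.477 kPa
Denominator = 75.25·sin29.9°·cos29.9° = 75.25·0.4985·0.8669 = 32.518 kPa
FS = 50.477 / 32.518 = 1.552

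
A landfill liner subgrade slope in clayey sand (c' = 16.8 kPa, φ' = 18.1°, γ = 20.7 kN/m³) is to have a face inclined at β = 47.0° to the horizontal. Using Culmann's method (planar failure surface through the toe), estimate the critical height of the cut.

H_c = 18.12 m

Culmann's analysis gives the critical failure plane at α_cr = (β + φ')/2 = (47.0 + 18.1)/2 = 32.5°, and the critical height
H_c = (4c'/γ) · sinβ cosφ' / [1 − cos(β − φ')]
    = (4·16.8/20.7) · sin47.0°·cos18.1° / [1 − cos(28.9°)]
    = 3.246 · 0.7314·0.9505 / [1 − 0.8755]
    = 3.246 · 0.6952 / 0.1245
    = 18.12 m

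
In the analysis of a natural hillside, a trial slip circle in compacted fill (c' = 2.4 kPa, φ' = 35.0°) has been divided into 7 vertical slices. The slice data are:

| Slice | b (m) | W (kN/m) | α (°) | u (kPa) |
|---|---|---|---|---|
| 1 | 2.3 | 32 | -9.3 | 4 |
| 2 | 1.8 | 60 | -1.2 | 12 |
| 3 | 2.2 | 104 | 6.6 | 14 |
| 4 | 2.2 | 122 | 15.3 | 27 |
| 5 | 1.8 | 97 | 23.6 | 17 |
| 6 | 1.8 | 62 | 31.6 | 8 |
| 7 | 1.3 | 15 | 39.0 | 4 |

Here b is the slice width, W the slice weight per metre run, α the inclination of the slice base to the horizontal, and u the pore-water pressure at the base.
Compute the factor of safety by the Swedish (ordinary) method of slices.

Ordinary method of slices: FS = Σ[c'·Δl_i + (W_i cosα_i − u_i·Δl_i)·tanφ'] / Σ W_i sinα_i, with Δl_i = b_i / cosα_i.
Slice 1: Δl = 2.3/cos(-9.3°) = 2.331 m; N'_1 = 32·cos(-9.3°) − 4·2.331 = 22.3; c'Δl = 5.59; W sinα = -5.2
Slice 2: Δl = 1.8/cos(-1.2°) = 1.800 m; N'_2 = 60·cos(-1.2°) − 12·1.800 = 38.4; c'Δl = 4.32; W sinα = -1.3
Slice 3: Δl = 2.2/cos6.6° = 2.215 m; N'_3 = 104·cos6.6° − 14·2.215 = 72.3; c'Δl = 5.32; W sinα = 12.0
Slice 4: Δl = 2.2/cos15.3° = 2.281 m; N'_4 = 122·cos15.3° − 27·2.281 = 56.1; c'Δl = 5.47; W sinα = 32.2
Slice 5: Δl = 1.8/cos23.6° = 1.964 m; N'_5 = 97·cos23.6° − 17·1.964 = 55.5; c'Δl = 4.71; W sinα = 38.8
Slice 6: Δl = 1.8/cos31.6° = 2.113 m; N'_6 = 62·cos31.6° − 8·2.113 = 35.9; c'Δl = 5.07; W sinα = 32.5
Slice 7: Δl = 1.3/cos39.0° = 1.673 m; N'_7 = 15·cos39.0° − 4·1.673 = 5.0; c'Δl = 4.01; W sinα = 9.4
Σc'Δl = 34.5 kN/m; ΣN' = 285.4 kN/m; ΣW sinα = 118.5 kN/m
Resisting = 34.5 + 285.4·tan35.0° = 34.5 + 199.8 = 234.3 kN/m
FS = 234.3 / 118.5 = 1.978

FS = 1.98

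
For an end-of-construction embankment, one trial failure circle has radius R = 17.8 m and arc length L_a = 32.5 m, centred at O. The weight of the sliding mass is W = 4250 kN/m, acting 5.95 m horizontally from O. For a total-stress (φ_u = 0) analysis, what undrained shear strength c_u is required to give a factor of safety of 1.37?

c_u = 59.9 kPa

FS = c_u·L_a·R / (W·d), so c_u = FS·W·d / (L_a·R).
c_u = 1.37·4250·5.95 / (32.50·17.8) = 34643.9 / 578.50 = 59.89 kPa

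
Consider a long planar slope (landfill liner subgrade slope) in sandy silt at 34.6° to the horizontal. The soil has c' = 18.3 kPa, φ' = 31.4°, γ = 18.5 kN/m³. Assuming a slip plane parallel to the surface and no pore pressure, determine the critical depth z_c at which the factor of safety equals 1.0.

z_c = 18.38 m

Setting FS = 1.00 in FS = [c' + γz cos²β tanφ'] / [γz sinβ cosβ] and solving for z:
z = c' / [γ cosβ (FS·sinβ − cosβ·tanφ')]
  = 18.3 / [18.5·cos34.6°·(1.00·sin34.6° − cos34.6°·tan31.4°)]
  = 18.3 / [18.5·0.8231·(1.00·0.5678 − 0.8231·0.6104)]
  = 18.3 / 0.9959 = 18.375 m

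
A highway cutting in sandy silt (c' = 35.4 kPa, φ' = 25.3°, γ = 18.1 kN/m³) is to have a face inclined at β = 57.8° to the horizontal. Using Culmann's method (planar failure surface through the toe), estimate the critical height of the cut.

Culmann's analysis gives the critical failure plane at α_cr = (β + φ')/2 = (57.8 + 25.3)/2 = 41.5°, and the critical height
H_c = (4c'/γ) · sinβ cosφ' / [1 − cos(β − φ')]
    = (4·35.4/18.1) · sin57.8°·cos25.3° / [1 − cos(32.5°)]
    = 7.823 · 0.8462·0.9041 / [1 − 0.8434]
    = 7.823 · 0.7650 / 0.1566
    = 38.22 m

H_c = 38.22 m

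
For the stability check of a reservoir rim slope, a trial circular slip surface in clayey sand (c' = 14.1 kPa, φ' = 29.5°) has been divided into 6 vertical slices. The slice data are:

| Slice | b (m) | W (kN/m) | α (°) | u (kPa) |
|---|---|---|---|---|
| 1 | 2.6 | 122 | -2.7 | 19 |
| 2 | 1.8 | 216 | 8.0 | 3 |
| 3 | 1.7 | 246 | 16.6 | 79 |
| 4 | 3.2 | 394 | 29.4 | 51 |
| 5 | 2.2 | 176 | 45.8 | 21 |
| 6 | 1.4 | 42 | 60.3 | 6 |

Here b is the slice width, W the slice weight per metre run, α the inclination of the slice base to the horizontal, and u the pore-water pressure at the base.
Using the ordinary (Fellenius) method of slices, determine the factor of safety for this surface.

FS = 1.24

Ordinary method of slices: FS = Σ[c'·Δl_i + (W_i cosα_i − u_i·Δl_i)·tanφ'] / Σ W_i sinα_i, with Δl_i = b_i / cosα_i.
Slice 1: Δl = 2.6/cos(-2.7°) = 2.603 m; N'_1 = 122·cos(-2.7°) − 19·2.603 = 72.4; c'Δl = 36.70; W sinα = -5.7
Slice 2: Δl = 1.8/cos8.0° = 1.818 m; N'_2 = 216·cos8.0° − 3·1.818 = 208.4; c'Δl = 25.63; W sinα = 30.1
Slice 3: Δl = 1.7/cos16.6° = 1.774 m; N'_3 = 246·cos16.6° − 79·1.774 = 95.6; c'Δl = 25.01; W sinα = 70.3
Slice 4: Δl = 3.2/cos29.4° = 3.673 m; N'_4 = 394·cos29.4° − 51·3.673 = 155.9; c'Δl = 51.79; W sinα = 193.4
Slice 5: Δl = 2.2/cos45.8° = 3.156 m; N'_5 = 176·cos45.8° − 21·3.156 = 56.4; c'Δl = 44.49; W sinα = 126.2
Slice 6: Δl = 1.4/cos60.3° = 2.826 m; N'_6 = 42·cos60.3° − 6·2.826 = 3.9; c'Δl = 39.84; W sinα = 36.5
Σc'Δl = 223.5 kN/m; ΣN' = 592.7 kN/m; ΣW sinα = 450.7 kN/m
Resisting = 223.5 + 592.7·tan29.5° = 223.5 + 335.3 = 558.8 kN/m
FS = 558.8 / 450.7 = 1.240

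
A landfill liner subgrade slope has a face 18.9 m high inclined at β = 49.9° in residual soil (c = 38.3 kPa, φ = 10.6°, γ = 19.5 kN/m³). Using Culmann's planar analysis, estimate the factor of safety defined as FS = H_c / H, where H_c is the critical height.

FS = 1.38

H_c = (4c/γ) · sinβ cosφ / [1 − cos(β − φ)]
    = (4·38.3/19.5) · sin49.9°·cos10.6° / [1 − cos39.3°]
    = 7.856 · 0.7519 / 0.2262 = 26.12 m
FS = H_c / H = 26.12 / 18.9 = 1.382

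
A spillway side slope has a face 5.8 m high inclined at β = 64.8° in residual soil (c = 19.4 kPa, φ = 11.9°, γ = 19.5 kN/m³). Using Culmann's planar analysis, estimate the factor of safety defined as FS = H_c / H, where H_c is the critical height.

FS = 1.53

H_c = (4c/γ) · sinβ cosφ / [1 − cos(β − φ)]
    = (4·19.4/19.5) · sin64.8°·cos11.9° / [1 − cos52.9°]
    = 3.979 · 0.8854 / 0.3968 = 8.88 m
FS = H_c / H = 8.88 / 5.8 = 1.531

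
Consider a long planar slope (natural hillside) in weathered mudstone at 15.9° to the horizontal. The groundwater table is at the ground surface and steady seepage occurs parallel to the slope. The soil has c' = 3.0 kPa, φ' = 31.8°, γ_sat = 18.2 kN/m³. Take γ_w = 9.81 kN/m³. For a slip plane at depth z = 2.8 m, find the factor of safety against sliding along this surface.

With seepage parallel to the slope and the water table at the surface, the effective normal stress on the slip plane uses the buoyant unit weight γ' = γ_sat − γ_w while the driving shear stress uses γ_sat:
FS = [c' + γ' z cos²β tanφ'] / [γ_sat z sinβ cosβ]
γ' = 18.2 − 9.81 = 8.39 kN/m³
Numerator = 3.0 + 8.39·2.8·cos²15.9°·tan31.8° = 3.0 + 8.39·2.8·0.9249·0.6200 = 16.472 kPa
Denominator = 18.2·2.8·sin15.9°·cos15.9° = 18.2·2.8·0.2740·0.9617 = 13.427 kPa
FS = 16.472 / 13.427 = 1.227

FS = 1.23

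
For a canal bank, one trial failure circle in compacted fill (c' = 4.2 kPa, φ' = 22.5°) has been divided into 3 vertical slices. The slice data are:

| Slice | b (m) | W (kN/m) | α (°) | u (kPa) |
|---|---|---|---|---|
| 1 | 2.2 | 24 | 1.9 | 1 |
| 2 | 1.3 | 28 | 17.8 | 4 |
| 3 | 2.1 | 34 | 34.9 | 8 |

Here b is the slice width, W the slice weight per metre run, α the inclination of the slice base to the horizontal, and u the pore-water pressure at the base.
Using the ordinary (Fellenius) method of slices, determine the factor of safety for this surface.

FS = 1.62

Ordinary method of slices: FS = Σ[c'·Δl_i + (W_i cosα_i − u_i·Δl_i)·tanφ'] / Σ W_i sinα_i, with Δl_i = b_i / cosα_i.
Slice 1: Δl = 2.2/cos1.9° = 2.201 m; N'_1 = 24·cos1.9° − 1·2.201 = 21.8; c'Δl = 9.25; W sinα = 0.8
Slice 2: Δl = 1.3/cos17.8° = 1.365 m; N'_2 = 28·cos17.8° − 4·1.365 = 21.2; c'Δl = 5.73; W sinα = 8.6
Slice 3: Δl = 2.1/cos34.9° = 2.561 m; N'_3 = 34·cos34.9° − 8·2.561 = 7.4; c'Δl = 10.75; W sinα = 19.5
Σc'Δl = 25.7 kN/m; ΣN' = 50.4 kN/m; ΣW sinα = 28.8 kN/m
Resisting = 25.7 + 50.4·tan22.5° = 25.7 + 20.9 = 46.6 kN/m
FS = 46.6 / 28.8 = 1.618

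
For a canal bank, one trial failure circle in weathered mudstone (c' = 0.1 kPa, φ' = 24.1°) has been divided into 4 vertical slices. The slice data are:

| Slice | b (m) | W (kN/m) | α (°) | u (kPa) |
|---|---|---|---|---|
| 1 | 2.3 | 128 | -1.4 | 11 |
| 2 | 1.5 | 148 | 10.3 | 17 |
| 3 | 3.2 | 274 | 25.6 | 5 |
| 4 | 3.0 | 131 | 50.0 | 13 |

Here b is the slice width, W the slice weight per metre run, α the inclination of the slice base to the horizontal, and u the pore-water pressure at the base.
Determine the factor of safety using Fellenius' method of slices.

Ordinary method of slices: FS = Σ[c'·Δl_i + (W_i cosα_i − u_i·Δl_i)·tanφ'] / Σ W_i sinα_i, with Δl_i = b_i / cosα_i.
Slice 1: Δl = 2.3/cos(-1.4°) = 2.301 m; N'_1 = 128·cos(-1.4°) − 11·2.301 = 102.7; c'Δl = 0.23; W sinα = -3.1
Slice 2: Δl = 1.5/cos10.3° = 1.525 m; N'_2 = 148·cos10.3° − 17·1.525 = 119.7; c'Δl = 0.15; W sinα = 26.5
Slice 3: Δl = 3.2/cos25.6° = 3.548 m; N'_3 = 274·cos25.6° − 5·3.548 = 229.4; c'Δl = 0.35; W sinα = 118.4
Slice 4: Δl = 3.0/cos50.0° = 4.667 m; N'_4 = 131·cos50.0° − 13·4.667 = 23.5; c'Δl = 0.47; W sinα = 100.4
Σc'Δl = 1.2 kN/m; ΣN' = 475.2 kN/m; ΣW sinα = 242.1 kN/m
Resisting = 1.2 + 475.2·tan24.1° = 1.2 + 212.6 = 213.8 kN/m
FS = 213.8 / 242.1 = 0.883

FS = 0.88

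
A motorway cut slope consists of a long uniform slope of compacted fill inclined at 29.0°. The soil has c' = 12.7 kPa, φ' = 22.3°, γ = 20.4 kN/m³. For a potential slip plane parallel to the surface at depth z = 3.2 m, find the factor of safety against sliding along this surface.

For an infinite slope with a slip plane parallel to the surface (no pore pressure): FS = [c' + γz cos²β tanφ'] / [γz sinβ cosβ].
γz = 20.4·3.2 = 65.28 kN/m²
Numerator = 12.7 + 65.28·cos²29.0°·tan22.3° = 12.7 + 65.28·0.7650·0.4101 = 33.180 kPa
Denominator = 65.28·sin29.0°·cos29.0° = 65.28·0.4848·0.8746 = 27.680 kPa
FS = 33.180 / 27.680 = 1.199

FS = 1.20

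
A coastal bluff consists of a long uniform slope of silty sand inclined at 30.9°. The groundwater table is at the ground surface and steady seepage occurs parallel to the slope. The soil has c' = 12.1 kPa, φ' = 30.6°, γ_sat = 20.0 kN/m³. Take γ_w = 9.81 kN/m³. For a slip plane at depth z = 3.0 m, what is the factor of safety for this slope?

FS = 0.96

With seepage parallel to the slope and the water table at the surface, the effective normal stress on the slip plane uses the buoyant unit weight γ' = γ_sat − γ_w while the driving shear stress uses γ_sat:
FS = [c' + γ' z cos²β tanφ'] / [γ_sat z sinβ cosβ]
γ' = 20.0 − 9.81 = 10.19 kN/m³
Numerator = 12.1 + 10.19·3.0·cos²30.9°·tan30.6° = 12.1 + 10.19·3.0·0.7363·0.5914 = 25.411 kPa
Denominator = 20.0·3.0·sin30.9°·cos30.9° = 20.0·3.0·0.5135·0.8581 = 26.439 kPa
FS = 25.411 / 26.439 = 0.961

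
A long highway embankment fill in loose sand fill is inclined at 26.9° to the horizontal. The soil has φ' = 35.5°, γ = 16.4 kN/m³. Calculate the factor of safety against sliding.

For a dry cohesionless infinite slope the factor of safety is FS = tanφ' / tanβ.
FS = tan35.5° / tan26.9° = 0.7133 / 0.5073 = 1.406

FS = 1.41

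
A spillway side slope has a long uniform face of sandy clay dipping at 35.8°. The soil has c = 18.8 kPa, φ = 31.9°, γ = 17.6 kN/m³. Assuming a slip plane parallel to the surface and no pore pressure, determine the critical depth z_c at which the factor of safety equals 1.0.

Setting FS = 1.00 in FS = [c + γz cos²β tanφ] / [γz sinβ cosβ] and solving for z:
z = c / [γ cosβ (FS·sinβ − cosβ·tanφ)]
  = 18.8 / [17.6·cos35.8°·(1.00·sin35.8° − cos35.8°·tan31.9°)]
  = 18.8 / [17.6·0.8111·(1.00·0.5850 − 0.8111·0.6224)]
  = 18.8 / 1.1436 = 16.439 m

z_c = 16.44 m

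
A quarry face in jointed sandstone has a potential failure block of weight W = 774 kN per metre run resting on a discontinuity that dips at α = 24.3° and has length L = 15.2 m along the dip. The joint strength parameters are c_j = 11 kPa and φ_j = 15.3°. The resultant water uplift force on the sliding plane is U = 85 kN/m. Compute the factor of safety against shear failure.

FS = 1.06

Resolving the block weight along and normal to the plane and applying the Mohr–Coulomb strength on the joint:
N' = W cosα − U = 774·cos24.3° − 85 = 620.4 kN/m
Driving force T = W sinα = 774·sin24.3° = 318.5 kN/m
Resisting force R = c_j·L + N'·tanφ_j = 11·15.2 + 620.4·tan15.3° = 167.2 + 169.7 = 336.9 kN/m
FS = R / T = 336.9 / 318.5 = 1.058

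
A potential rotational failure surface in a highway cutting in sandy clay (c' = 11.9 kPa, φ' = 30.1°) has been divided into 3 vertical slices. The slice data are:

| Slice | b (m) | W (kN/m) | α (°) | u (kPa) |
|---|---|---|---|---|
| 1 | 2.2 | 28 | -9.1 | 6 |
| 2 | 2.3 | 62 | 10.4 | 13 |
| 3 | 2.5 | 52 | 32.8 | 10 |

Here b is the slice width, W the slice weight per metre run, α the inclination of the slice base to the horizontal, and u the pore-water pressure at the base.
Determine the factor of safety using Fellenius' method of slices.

FS = 3.54

Ordinary method of slices: FS = Σ[c'·Δl_i + (W_i cosα_i − u_i·Δl_i)·tanφ'] / Σ W_i sinα_i, with Δl_i = b_i / cosα_i.
Slice 1: Δl = 2.2/cos(-9.1°) = 2.228 m; N'_1 = 28·cos(-9.1°) − 6·2.228 = 14.3; c'Δl = 26.51; W sinα = -4.4
Slice 2: Δl = 2.3/cos10.4° = 2.338 m; N'_2 = 62·cos10.4° − 13·2.338 = 30.6; c'Δl = 27.83; W sinα = 11.2
Slice 3: Δl = 2.5/cos32.8° = 2.974 m; N'_3 = 52·cos32.8° − 10·2.974 = 14.0; c'Δl = 35.39; W sinα = 28.2
Σc'Δl = 89.7 kN/m; ΣN' = 58.8 kN/m; ΣW sinα = 34.9 kN/m
Resisting = 89.7 + 58.8·tan30.1° = 89.7 + 34.1 = 123.8 kN/m
FS = 123.8 / 34.9 = 3.545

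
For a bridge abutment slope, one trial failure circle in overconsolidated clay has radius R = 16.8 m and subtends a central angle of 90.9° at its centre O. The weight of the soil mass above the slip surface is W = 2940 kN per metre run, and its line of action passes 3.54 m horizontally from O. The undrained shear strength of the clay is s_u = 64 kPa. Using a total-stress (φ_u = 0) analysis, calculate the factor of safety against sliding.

Taking moments about the centre O, the resisting moment is provided by the undrained shear strength acting along the arc:
Arc length L_a = R·θ = 16.8·(90.9°·π/180) = 16.8·1.5865 = 26.65 m
M_R = s_u·L_a·R = 64·26.65·16.8 = 28657.6 kN·m/m
M_D = W·d = 2940·3.54 = 10407.6 kN·m/m
FS = M_R / M_D = 28657.6 / 10407.6 = 2.754

FS = 2.75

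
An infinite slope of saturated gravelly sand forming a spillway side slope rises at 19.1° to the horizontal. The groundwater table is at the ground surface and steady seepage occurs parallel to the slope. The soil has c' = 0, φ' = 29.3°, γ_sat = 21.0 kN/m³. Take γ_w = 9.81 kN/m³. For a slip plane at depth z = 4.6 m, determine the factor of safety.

With seepage parallel to the slope and the water table at the surface, the effective normal stress on the slip plane uses the buoyant unit weight γ' = γ_sat − γ_w while the driving shear stress uses γ_sat:
FS = [c' + γ' z cos²β tanφ'] / [γ_sat z sinβ cosβ]
(For c' = 0 this reduces to FS = (γ'/γ_sat)·tanφ'/tanβ.)
γ' = 21.0 − 9.81 = 11.19 kN/m³
Numerator = 0.0 + 11.19·4.6·cos²19.1°·tan29.3° = 0.0 + 11.19·4.6·0.8929·0.5612 = 25.793 kPa
Denominator = 21.0·4.6·sin19.1°·cos19.1° = 21.0·4.6·0.3272·0.9449 = 29.869 kPa
FS = 25.793 / 29.869 = 0.864

FS = 0.86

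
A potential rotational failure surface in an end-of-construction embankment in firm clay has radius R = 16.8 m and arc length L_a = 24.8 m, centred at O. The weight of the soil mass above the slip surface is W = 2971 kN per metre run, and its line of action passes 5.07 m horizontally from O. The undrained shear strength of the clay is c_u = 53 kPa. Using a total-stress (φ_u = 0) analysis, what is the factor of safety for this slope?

FS = 1.47

Taking moments about the centre O, the resisting moment is provided by the undrained shear strength acting along the arc:
M_R = c_u·L_a·R = 53·24.80·16.8 = 22081.9 kN·m/m
M_D = W·d = 2971·5.07 = 15063.0 kN·m/m
FS = M_R / M_D = 22081.9 / 15063.0 = 1.466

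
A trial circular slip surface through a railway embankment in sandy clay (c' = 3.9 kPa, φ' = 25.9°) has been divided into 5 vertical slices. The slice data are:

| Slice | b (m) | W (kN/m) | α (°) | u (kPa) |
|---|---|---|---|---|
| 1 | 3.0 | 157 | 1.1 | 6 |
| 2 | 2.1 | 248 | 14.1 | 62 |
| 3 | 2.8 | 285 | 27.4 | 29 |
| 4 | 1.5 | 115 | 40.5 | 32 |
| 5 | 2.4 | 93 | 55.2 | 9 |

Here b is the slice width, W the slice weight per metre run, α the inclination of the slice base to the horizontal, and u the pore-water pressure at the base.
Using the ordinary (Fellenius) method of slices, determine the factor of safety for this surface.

Ordinary method of slices: FS = Σ[c'·Δl_i + (W_i cosα_i − u_i·Δl_i)·tanφ'] / Σ W_i sinα_i, with Δl_i = b_i / cosα_i.
Slice 1: Δl = 3.0/cos1.1° = 3.001 m; N'_1 = 157·cos1.1° − 6·3.001 = 139.0; c'Δl = 11.70; W sinα = 3.0
Slice 2: Δl = 2.1/cos14.1° = 2.165 m; N'_2 = 248·cos14.1° − 62·2.165 = 106.3; c'Δl = 8.44; W sinα = 60.4
Slice 3: Δl = 2.8/cos27.4° = 3.154 m; N'_3 = 285·cos27.4° − 29·3.154 = 161.6; c'Δl = 12.30; W sinα = 131.2
Slice 4: Δl = 1.5/cos40.5° = 1.973 m; N'_4 = 115·cos40.5° − 32·1.973 = 24.3; c'Δl = 7.69; W sinα = 74.7
Slice 5: Δl = 2.4/cos55.2° = 4.205 m; N'_5 = 93·cos55.2° − 9·4.205 = 15.2; c'Δl = 16.40; W sinα = 76.4
Σc'Δl = 56.5 kN/m; ΣN' = 446.4 kN/m; ΣW sinα = 345.6 kN/m
Resisting = 56.5 + 446.4·tan25.9° = 56.5 + 216.7 = 273.3 kN/m
FS = 273.3 / 345.6 = 0.791

FS = 0.79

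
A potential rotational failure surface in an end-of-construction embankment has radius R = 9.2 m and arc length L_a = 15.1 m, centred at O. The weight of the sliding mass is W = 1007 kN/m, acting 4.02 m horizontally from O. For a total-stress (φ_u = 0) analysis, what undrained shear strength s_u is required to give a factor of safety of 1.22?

s_u = 35.6 kPa

FS = s_u·L_a·R / (W·d), so s_u = FS·W·d / (L_a·R).
s_u = 1.22·1007·4.02 / (15.10·9.2) = 4938.7 / 138.92 = 35.55 kPa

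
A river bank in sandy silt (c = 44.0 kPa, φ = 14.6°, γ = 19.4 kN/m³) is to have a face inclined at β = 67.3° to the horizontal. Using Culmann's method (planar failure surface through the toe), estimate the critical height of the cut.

H_c = 20.56 m

Culmann's analysis gives the critical failure plane at α_cr = (β + φ)/2 = (67.3 + 14.6)/2 = 40.9°, and the critical height
H_c = (4c/γ) · sinβ cosφ / [1 − cos(β − φ)]
    = (4·44.0/19.4) · sin67.3°·cos14.6° / [1 − cos(52.7°)]
    = 9.072 · 0.9225·0.9677 / [1 − 0.6060]
    = 9.072 · 0.8927 / 0.3940
    = 20.56 m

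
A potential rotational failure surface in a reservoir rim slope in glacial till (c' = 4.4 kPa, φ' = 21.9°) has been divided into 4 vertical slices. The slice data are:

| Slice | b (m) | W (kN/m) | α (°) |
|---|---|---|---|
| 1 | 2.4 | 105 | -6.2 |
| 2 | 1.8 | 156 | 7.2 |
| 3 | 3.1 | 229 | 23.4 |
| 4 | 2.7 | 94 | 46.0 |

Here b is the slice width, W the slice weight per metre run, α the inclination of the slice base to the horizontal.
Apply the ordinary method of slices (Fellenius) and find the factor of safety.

Ordinary method of slices: FS = Σ[c'·Δl_i + (W_i cosα_i)·tanφ'] / Σ W_i sinα_i, with Δl_i = b_i / cosα_i.
Slice 1: Δl = 2.4/cos(-6.2°) = 2.414 m; N'_1 = 105·cos(-6.2°) = 104.4; c'Δl = 10.62; W sinα = -11.3
Slice 2: Δl = 1.8/cos7.2° = 1.814 m; N'_2 = 156·cos7.2° = 154.8; c'Δl = 7.98; W sinα = 19.6
Slice 3: Δl = 3.1/cos23.4° = 3.378 m; N'_3 = 229·cos23.4° = 210.2; c'Δl = 14.86; W sinα = 90.9
Slice 4: Δl = 2.7/cos46.0° = 3.887 m; N'_4 = 94·cos46.0° = 65.3; c'Δl = 17.10; W sinα = 67.6
Σc'Δl = 50.6 kN/m; ΣN' = 534.6 kN/m; ΣW sinα = 166.8 kN/m
Resisting = 50.6 + 534.6·tan21.9° = 50.6 + 214.9 = 265.5 kN/m
FS = 265.5 / 166.8 = 1.592

FS = 1.59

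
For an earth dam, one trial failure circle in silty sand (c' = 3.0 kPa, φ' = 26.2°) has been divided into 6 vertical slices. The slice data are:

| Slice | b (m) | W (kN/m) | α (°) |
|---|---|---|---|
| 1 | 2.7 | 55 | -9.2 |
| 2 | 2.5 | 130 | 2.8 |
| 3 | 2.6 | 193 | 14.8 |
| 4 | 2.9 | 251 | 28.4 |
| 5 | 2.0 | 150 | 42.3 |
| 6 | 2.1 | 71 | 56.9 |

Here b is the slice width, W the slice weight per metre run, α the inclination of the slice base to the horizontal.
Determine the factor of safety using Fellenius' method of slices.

Ordinary method of slices: FS = Σ[c'·Δl_i + (W_i cosα_i)·tanφ'] / Σ W_i sinα_i, with Δl_i = b_i / cosα_i.
Slice 1: Δl = 2.7/cos(-9.2°) = 2.735 m; N'_1 = 55·cos(-9.2°) = 54.3; c'Δl = 8.21; W sinα = -8.8
Slice 2: Δl = 2.5/cos2.8° = 2.503 m; N'_2 = 130·cos2.8° = 129.8; c'Δl = 7.51; W sinα = 6.4
Slice 3: Δl = 2.6/cos14.8° = 2.689 m; N'_3 = 193·cos14.8° = 186.6; c'Δl = 8.07; W sinα = 49.3
Slice 4: Δl = 2.9/cos28.4° = 3.297 m; N'_4 = 251·cos28.4° = 220.8; c'Δl = 9.89; W sinα = 119.4
Slice 5: Δl = 2.0/cos42.3° = 2.704 m; N'_5 = 150·cos42.3° = 110.9; c'Δl = 8.11; W sinα = 101.0
Slice 6: Δl = 2.1/cos56.9° = 3.845 m; N'_6 = 71·cos56.9° = 38.8; c'Δl = 11.54; W sinα = 59.5
Σc'Δl = 53.3 kN/m; ΣN' = 741.2 kN/m; ΣW sinα = 326.7 kN/m
Resisting = 53.3 + 741.2·tan26.2° = 53.3 + 364.7 = 418.1 kN/m
FS = 418.1 / 326.7 = 1.280

FS = 1.28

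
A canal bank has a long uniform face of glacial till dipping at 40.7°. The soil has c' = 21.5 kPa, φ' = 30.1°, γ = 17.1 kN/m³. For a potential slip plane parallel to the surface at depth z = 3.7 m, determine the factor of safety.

For an infinite slope with a slip plane parallel to the surface (no pore pressure): FS = [c' + γz cos²β tanφ'] / [γz sinβ cosβ].
γz = 17.1·3.7 = 63.27 kN/m²
Numerator = 21.5 + 63.27·cos²40.7°·tan30.1° = 21.5 + 63.27·0.5748·0.5797 = 42.580 kPa
Denominator = 63.27·sin40.7°·cos40.7° = 63.27·0.6521·0.7581 = 31.279 kPa
FS = 42.580 / 31.279 = 1.361

FS = 1.36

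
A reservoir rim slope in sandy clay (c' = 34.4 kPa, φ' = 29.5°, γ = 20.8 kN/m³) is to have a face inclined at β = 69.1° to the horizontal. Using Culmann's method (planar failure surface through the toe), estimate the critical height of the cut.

H_c = 23.44 m

Culmann's analysis gives the critical failure plane at α_cr = (β + φ')/2 = (69.1 + 29.5)/2 = 49.3°, and the critical height
H_c = (4c'/γ) · sinβ cosφ' / [1 − cos(β − φ')]
    = (4·34.4/20.8) · sin69.1°·cos29.5° / [1 − cos(39.6°)]
    = 6.615 · 0.9342·0.8704 / [1 − 0.7705]
    = 6.615 · 0.8131 / 0.2295
    = 23.44 m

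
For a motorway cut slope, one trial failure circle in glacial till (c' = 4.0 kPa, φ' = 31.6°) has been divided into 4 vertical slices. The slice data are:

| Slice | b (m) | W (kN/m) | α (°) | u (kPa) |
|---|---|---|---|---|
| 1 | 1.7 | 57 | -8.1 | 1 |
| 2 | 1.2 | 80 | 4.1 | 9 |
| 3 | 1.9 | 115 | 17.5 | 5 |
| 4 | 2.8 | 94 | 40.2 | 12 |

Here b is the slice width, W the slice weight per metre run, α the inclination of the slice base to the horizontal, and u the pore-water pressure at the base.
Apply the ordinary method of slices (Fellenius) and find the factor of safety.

Ordinary method of slices: FS = Σ[c'·Δl_i + (W_i cosα_i − u_i·Δl_i)·tanφ'] / Σ W_i sinα_i, with Δl_i = b_i / cosα_i.
Slice 1: Δl = 1.7/cos(-8.1°) = 1.717 m; N'_1 = 57·cos(-8.1°) − 1·1.717 = 54.7; c'Δl = 6.87; W sinα = -8.0
Slice 2: Δl = 1.2/cos4.1° = 1.203 m; N'_2 = 80·cos4.1° − 9·1.203 = 69.0; c'Δl = 4.81; W sinα = 5.7
Slice 3: Δl = 1.9/cos17.5° = 1.992 m; N'_3 = 115·cos17.5° − 5·1.992 = 99.7; c'Δl = 7.97; W sinα = 34.6
Slice 4: Δl = 2.8/cos40.2° = 3.666 m; N'_4 = 94·cos40.2° − 12·3.666 = 27.8; c'Δl = 14.66; W sinα = 60.7
Σc'Δl = 34.3 kN/m; ΣN' = 251.2 kN/m; ΣW sinα = 92.9 kN/m
Resisting = 34.3 + 251.2·tan31.6° = 34.3 + 154.5 = 188.9 kN/m
FS = 188.9 / 92.9 = 2.032

FS = 2.03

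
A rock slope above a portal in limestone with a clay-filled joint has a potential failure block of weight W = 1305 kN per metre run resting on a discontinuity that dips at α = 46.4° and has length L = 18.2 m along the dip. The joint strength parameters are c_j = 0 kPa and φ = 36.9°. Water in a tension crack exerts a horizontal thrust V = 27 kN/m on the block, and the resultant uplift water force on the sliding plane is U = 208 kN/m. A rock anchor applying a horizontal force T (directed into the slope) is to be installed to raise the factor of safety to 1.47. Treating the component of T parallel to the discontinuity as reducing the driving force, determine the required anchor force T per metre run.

T = 585 kN/m

Resolving forces along and normal to the sliding plane, with the horizontal anchor force T adding T·sinα to the effective normal force and T·cosα acting up the plane against the driving force:
FS = [c_jL + (W cosα − U − V sinα + T sinα) tanφ] / [W sinα + V cosα − T cosα]
Without the anchor: N' = 672.4 kN/m, driving T_d = 963.7 kN/m, resisting R = 0·18.2 + 672.4·tan36.9° = 504.9 kN/m, FS = 0.52.
Setting FS = 1.47 and solving for T:
1.47·(963.7 − T cos46.4°) = 504.9 + T sin46.4°·tan36.9°
T·(sin46.4°·tan36.9° + 1.47·cos46.4°) = 1.47·963.7 − 504.9
T·(0.7242·0.7508 + 1.47·0.6896) = 1416.6 − 504.9 = 911.7
T·1.5575 = 911.7
T = 585.4 kN/m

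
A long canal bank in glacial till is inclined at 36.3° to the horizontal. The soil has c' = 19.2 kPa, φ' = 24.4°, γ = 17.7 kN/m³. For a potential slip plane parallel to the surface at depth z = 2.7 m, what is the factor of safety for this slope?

For an infinite slope with a slip plane parallel to the surface (no pore pressure): FS = [c' + γz cos²β tanφ'] / [γz sinβ cosβ].
γz = 17.7·2.7 = 47.79 kN/m²
Numerator = 19.2 + 47.79·cos²36.3°·tan24.4° = 19.2 + 47.79·0.6495·0.4536 = 33.281 kPa
Denominator = 47.79·sin36.3°·cos36.3° = 47.79·0.5920·0.8059 = 22.802 kPa
FS = 33.281 / 22.802 = 1.460

FS = 1.46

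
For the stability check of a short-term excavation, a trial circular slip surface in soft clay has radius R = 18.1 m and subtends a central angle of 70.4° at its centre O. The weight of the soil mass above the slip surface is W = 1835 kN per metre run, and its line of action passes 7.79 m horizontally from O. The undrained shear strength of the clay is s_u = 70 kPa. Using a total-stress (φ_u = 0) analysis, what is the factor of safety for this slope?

Taking moments about the centre O, the resisting moment is provided by the undrained shear strength acting along the arc:
Arc length L_a = R·θ = 18.1·(70.4°·π/180) = 18.1·1.2287 = 22.24 m
M_R = s_u·L_a·R = 70·22.24·18.1 = 28177.7 kN·m/m
M_D = W·d = 1835·7.79 = 14294.6 kN·m/m
FS = M_R / M_D = 28177.7 / 14294.6 = 1.971

FS = 1.97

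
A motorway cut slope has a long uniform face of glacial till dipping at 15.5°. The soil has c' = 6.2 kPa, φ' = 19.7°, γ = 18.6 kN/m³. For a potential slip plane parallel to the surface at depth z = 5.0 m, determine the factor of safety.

For an infinite slope with a slip plane parallel to the surface (no pore pressure): FS = [c' + γz cos²β tanφ'] / [γz sinβ cosβ].
γz = 18.6·5.0 = 93.00 kN/m²
Numerator = 6.2 + 93.00·cos²15.5°·tan19.7° = 6.2 + 93.00·0.9286·0.3581 = 37.121 kPa
Denominator = 93.00·sin15.5°·cos15.5° = 93.00·0.2672·0.9636 = 23.949 kPa
FS = 37.121 / 23.949 = 1.550

FS = 1.55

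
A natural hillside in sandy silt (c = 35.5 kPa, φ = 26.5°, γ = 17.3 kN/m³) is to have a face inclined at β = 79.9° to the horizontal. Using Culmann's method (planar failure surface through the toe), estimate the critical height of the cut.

Culmann's analysis gives the critical failure plane at α_cr = (β + φ)/2 = (79.9 + 26.5)/2 = 53.2°, and the critical height
H_c = (4c/γ) · sinβ cosφ / [1 − cos(β − φ)]
    = (4·35.5/17.3) · sin79.9°·cos26.5° / [1 − cos(53.4°)]
    = 8.208 · 0.9845·0.8949 / [1 − 0.5962]
    = 8.208 · 0.8811 / 0.4038
    = 17.91 m

H_c = 17.91 m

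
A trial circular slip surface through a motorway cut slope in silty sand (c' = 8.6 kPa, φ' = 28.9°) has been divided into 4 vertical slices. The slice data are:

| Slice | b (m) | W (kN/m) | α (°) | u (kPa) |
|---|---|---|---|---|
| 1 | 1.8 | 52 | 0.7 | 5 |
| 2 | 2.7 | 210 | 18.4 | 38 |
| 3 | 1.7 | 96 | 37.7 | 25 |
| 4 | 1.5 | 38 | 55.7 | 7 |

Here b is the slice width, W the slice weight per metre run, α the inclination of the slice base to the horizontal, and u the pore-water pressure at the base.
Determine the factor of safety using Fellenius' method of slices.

FS = 1.08

Ordinary method of slices: FS = Σ[c'·Δl_i + (W_i cosα_i − u_i·Δl_i)·tanφ'] / Σ W_i sinα_i, with Δl_i = b_i / cosα_i.
Slice 1: Δl = 1.8/cos0.7° = 1.800 m; N'_1 = 52·cos0.7° − 5·1.800 = 43.0; c'Δl = 15.48; W sinα = 0.6
Slice 2: Δl = 2.7/cos18.4° = 2.845 m; N'_2 = 210·cos18.4° − 38·2.845 = 91.1; c'Δl = 24.47; W sinα = 66.3
Slice 3: Δl = 1.7/cos37.7° = 2.149 m; N'_3 = 96·cos37.7° − 25·2.149 = 22.2; c'Δl = 18.48; W sinα = 58.7
Slice 4: Δl = 1.5/cos55.7° = 2.662 m; N'_4 = 38·cos55.7° − 7·2.662 = 2.8; c'Δl = 22.89; W sinα = 31.4
Σc'Δl = 81.3 kN/m; ΣN' = 159.2 kN/m; ΣW sinα = 157.0 kN/m
Resisting = 81.3 + 159.2·tan28.9° = 81.3 + 87.9 = 169.2 kN/m
FS = 169.2 / 157.0 = 1.077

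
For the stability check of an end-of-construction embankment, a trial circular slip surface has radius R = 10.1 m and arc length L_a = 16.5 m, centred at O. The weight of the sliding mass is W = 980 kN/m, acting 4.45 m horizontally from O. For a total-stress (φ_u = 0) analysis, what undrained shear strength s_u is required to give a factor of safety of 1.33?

FS = s_u·L_a·R / (W·d), so s_u = FS·W·d / (L_a·R).
s_u = 1.33·980·4.45 / (16.50·10.1) = 5800.1 / 166.65 = 34.80 kPa

s_u = 34.8 kPa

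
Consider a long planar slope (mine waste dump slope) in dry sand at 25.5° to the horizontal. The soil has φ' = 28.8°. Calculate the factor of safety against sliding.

FS = 1.15

For a dry cohesionless infinite slope the factor of safety is FS = tanφ' / tanβ.
FS = tan28.8° / tan25.5° = 0.5498 / 0.4770 = 1.153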